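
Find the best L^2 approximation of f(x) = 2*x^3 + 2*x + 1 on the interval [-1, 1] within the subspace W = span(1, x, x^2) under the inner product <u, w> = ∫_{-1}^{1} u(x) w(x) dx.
g(x) = 16*x/5 + 1

The best approximation g ∈ W is the orthogonal projection of f onto W. Writing g = a_0 + a_1 x + a_2 x^2, the coefficients solve the normal equations G · a = b where
  G_{ij} = <φ_i, φ_j> and b_i = <f, φ_i>, with φ_0 = 1, φ_1 = x, φ_2 = x^2.
G =
  [2, 0, 2/3]
  [0, 2/3, 0]
  [2/3, 0, 2/5],
b = (2, 32/15, 2/3).
Solving gives a_0 = 1, a_1 = 16/5, a_2 = 0, so
  g(x) = 16*x/5 + 1.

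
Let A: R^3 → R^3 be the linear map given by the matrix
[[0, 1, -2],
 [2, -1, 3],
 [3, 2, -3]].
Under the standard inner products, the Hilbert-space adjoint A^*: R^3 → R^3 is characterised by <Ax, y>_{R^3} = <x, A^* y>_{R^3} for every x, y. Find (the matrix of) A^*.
A^* = A^T =
[[0, 2, 3],
 [1, -1, 2],
 [-2, 3, -3]]

For real matrices with standard dot products, the defining identity <Ax, y> = <x, A^* y> gives (Ax)^T y = x^T (A^*) y, i.e. x^T A^T y = x^T (A^*) y. Since this holds for all x, y, we must have A^* = A^T. Therefore
A^* =
[[0, 2, 3],
 [1, -1, 2],
 [-2, 3, -3]].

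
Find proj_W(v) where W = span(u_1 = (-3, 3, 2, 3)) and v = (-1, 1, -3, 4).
proj_W(v) = (-36/31, 36/31, 24/31, 36/31)

Set up U = [u_1 | ... | u_1] ∈ R^(4×1). The projector onto W = col(U) is P = U (U^T U)^(-1) U^T.
Compute U^T U =
  [31],
and U^T v = (12).
Solve U^T U · c = U^T v for the coefficients: c = (12/31). The projection is proj_W(v) = U c.
Check: (v - proj_W(v)) · u_1 = 0  (should be 0).
Result: proj_W(v) = (-36/31, 36/31, 24/31, 36/31).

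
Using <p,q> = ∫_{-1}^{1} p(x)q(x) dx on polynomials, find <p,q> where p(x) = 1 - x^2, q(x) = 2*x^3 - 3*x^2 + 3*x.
<p,q> = -4/5

Expand the product: p(x)·q(x) = -2*x^5 + 3*x^4 - x^3 - 3*x^2 + 3*x.
∫_{-1}^{1} of each monomial x^k gives [2/(k+1) if k even, 0 if k odd]. Integrating term-by-term (or equivalently evaluating the antiderivative F(x) = -x^6/3 + 3*x^5/5 - x^4/4 - x^3 + 3*x^2/2 at the endpoints):
  F(1) − F(−1) = 31/60 − (79/60) = -4/5.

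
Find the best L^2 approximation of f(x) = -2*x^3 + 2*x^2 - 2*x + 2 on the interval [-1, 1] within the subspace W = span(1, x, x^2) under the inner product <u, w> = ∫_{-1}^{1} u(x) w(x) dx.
g(x) = 2*x^2 - 16*x/5 + 2

The best approximation g ∈ W is the orthogonal projection of f onto W. Writing g = a_0 + a_1 x + a_2 x^2, the coefficients solve the normal equations G · a = b where
  G_{ij} = <φ_i, φ_j> and b_i = <f, φ_i>, with φ_0 = 1, φ_1 = x, φ_2 = x^2.
G =
  [2, 0, 2/3]
  [0, 2/3, 0]
  [2/3, 0, 2/5],
b = (16/3, -32/15, 32/15).
Solving gives a_0 = 2, a_1 = -16/5, a_2 = 2, so
  g(x) = 2*x^2 - 16*x/5 + 2.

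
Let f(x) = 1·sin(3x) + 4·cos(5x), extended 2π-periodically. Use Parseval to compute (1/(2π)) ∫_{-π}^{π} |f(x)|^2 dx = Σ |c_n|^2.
Σ |c_n|^2 = 17/2

Expand |f|^2 and use orthogonality of {sin(nx), cos(mx)} on [-π, π]:
  ∫_{-π}^{π} sin(nx)^2 dx = π, ∫ cos(mx)^2 dx = π, and cross terms integrate to 0.
So ∫_{-π}^{π} f(x)^2 dx = 1^2 · π + 4^2 · π = (1 + 16)π.
Divide by 2π: (1 + 16)/2 = 17/2.
By Parseval, this equals Σ |c_n|^2.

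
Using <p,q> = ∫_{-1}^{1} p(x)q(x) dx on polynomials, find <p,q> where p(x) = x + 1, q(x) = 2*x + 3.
<p,q> = 22/3

Expand the product: p(x)·q(x) = 2*x^2 + 5*x + 3.
∫_{-1}^{1} of each monomial x^k gives [2/(k+1) if k even, 0 if k odd]. Integrating term-by-term (or equivalently evaluating the antiderivative F(x) = 2*x^3/3 + 5*x^2/2 + 3*x at the endpoints):
  F(1) − F(−1) = 37/6 − (-7/6) = 22/3.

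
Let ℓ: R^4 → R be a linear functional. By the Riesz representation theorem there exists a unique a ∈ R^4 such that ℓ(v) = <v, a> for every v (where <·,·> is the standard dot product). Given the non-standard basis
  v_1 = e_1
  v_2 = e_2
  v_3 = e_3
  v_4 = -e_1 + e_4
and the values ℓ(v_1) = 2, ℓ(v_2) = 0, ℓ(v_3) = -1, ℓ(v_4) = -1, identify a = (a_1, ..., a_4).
a = (2, 0, -1, 1)

Write a = (a_1, ..., a_4) in the standard basis. For each basis vector v_i, ℓ(v_i) = <v_i, a> is a linear equation in the a_j's. Collect the n equations into a matrix system V a = ℓ, where row i of V is v_i (expressed in the standard basis). Since V is invertible (lower-triangular with 1s on the diagonal, up to permutation), solve by back-substitution:
  V =
[[1, 0, 0, 0],
 [0, 1, 0, 0],
 [0, 0, 1, 0],
 [-1, 0, 0, 1]]
  V a = (2, 0, -1, -1)
Solving gives a = (2, 0, -1, 1).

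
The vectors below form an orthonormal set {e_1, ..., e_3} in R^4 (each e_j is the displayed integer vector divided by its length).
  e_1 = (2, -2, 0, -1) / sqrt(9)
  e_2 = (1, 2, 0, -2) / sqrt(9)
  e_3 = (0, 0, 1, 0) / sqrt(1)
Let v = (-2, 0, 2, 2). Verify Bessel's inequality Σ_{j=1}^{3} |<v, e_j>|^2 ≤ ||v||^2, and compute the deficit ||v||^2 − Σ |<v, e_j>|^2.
Σ |<v, e_j>|^2 = 12; ||v||^2 = 12; deficit = 0

Write each e_j = u_j / sqrt(<u_j, u_j>) where u_j is the displayed integer vector. Then <v, e_j> = <v, u_j> / sqrt(<u_j, u_j>), so |<v, e_j>|^2 = <v, u_j>^2 / <u_j, u_j>.
Coefficients: <v, e_1> = -6/sqrt(9), <v, e_2> = -6/sqrt(9), <v, e_3> = 2/sqrt(1).
Square and sum: Σ |<v, e_j>|^2 = 12.
Compute ||v||^2 = v·v = 12.
Deficit = 12 − 12 = 0 ≥ 0, confirming Bessel's inequality. (The deficit equals ||v − Σ <v,e_j> e_j||^2, the squared distance from v to span{e_j}.)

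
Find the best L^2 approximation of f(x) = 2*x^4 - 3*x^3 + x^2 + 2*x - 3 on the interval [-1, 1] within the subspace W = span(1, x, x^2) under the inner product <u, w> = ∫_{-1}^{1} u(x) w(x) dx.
g(x) = 19*x^2/7 + x/5 - 111/35

The best approximation g ∈ W is the orthogonal projection of f onto W. Writing g = a_0 + a_1 x + a_2 x^2, the coefficients solve the normal equations G · a = b where
  G_{ij} = <φ_i, φ_j> and b_i = <f, φ_i>, with φ_0 = 1, φ_1 = x, φ_2 = x^2.
G =
  [2, 0, 2/3]
  [0, 2/3, 0]
  [2/3, 0, 2/5],
b = (-68/15, 2/15, -36/35).
Solving gives a_0 = -111/35, a_1 = 1/5, a_2 = 19/7, so
  g(x) = 19*x^2/7 + x/5 - 111/35.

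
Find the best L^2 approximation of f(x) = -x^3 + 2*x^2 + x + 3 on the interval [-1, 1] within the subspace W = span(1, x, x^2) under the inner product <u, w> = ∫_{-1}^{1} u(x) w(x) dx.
g(x) = 2*x^2 + 2*x/5 + 3

The best approximation g ∈ W is the orthogonal projection of f onto W. Writing g = a_0 + a_1 x + a_2 x^2, the coefficients solve the normal equations G · a = b where
  G_{ij} = <φ_i, φ_j> and b_i = <f, φ_i>, with φ_0 = 1, φ_1 = x, φ_2 = x^2.
G =
  [2, 0, 2/3]
  [0, 2/3, 0]
  [2/3, 0, 2/5],
b = (22/3, 4/15, 14/5).
Solving gives a_0 = 3, a_1 = 2/5, a_2 = 2, so
  g(x) = 2*x^2 + 2*x/5 + 3.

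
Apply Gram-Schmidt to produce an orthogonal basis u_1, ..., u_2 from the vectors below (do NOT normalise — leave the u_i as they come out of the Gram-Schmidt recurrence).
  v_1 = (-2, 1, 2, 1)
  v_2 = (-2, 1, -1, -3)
Orthogonal basis:
  u_1 = (-2, 1, 2, 1)
  u_2 = (-2, 1, -1, -3)

Apply the Gram-Schmidt recurrence
  u_1 = v_1
  u_i = v_i − Σ_{j<i} ((v_i · u_j) / (u_j · u_j)) · u_j.

Step by step this gives:
  u_1 = (-2, 1, 2, 1)
  u_2 = (-2, 1, -1, -3)

Orthogonality check:
  u_2 · u_1 = 0 (should be 0)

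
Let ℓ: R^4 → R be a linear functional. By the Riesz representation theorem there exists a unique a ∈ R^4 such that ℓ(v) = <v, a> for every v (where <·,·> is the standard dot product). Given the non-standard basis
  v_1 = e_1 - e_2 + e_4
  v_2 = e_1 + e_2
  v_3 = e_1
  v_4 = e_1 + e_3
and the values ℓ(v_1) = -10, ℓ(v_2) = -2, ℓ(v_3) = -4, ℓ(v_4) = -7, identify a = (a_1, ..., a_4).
a = (-4, 2, -3, -4)

Write a = (a_1, ..., a_4) in the standard basis. For each basis vector v_i, ℓ(v_i) = <v_i, a> is a linear equation in the a_j's. Collect the n equations into a matrix system V a = ℓ, where row i of V is v_i (expressed in the standard basis). Since V is invertible (lower-triangular with 1s on the diagonal, up to permutation), solve by back-substitution:
  V =
[[1, -1, 0, 1],
 [1, 1, 0, 0],
 [1, 0, 0, 0],
 [1, 0, 1, 0]]
  V a = (-10, -2, -4, -7)
Solving gives a = (-4, 2, -3, -4).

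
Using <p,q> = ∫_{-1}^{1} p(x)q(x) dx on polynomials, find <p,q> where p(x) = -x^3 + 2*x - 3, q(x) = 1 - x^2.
<p,q> = -4

Expand the product: p(x)·q(x) = x^5 - 3*x^3 + 3*x^2 + 2*x - 3.
∫_{-1}^{1} of each monomial x^k gives [2/(k+1) if k even, 0 if k odd]. Integrating term-by-term (or equivalently evaluating the antiderivative F(x) = x^6/6 - 3*x^4/4 + x^3 + x^2 - 3*x at the endpoints):
  F(1) − F(−1) = -19/12 − (29/12) = -4.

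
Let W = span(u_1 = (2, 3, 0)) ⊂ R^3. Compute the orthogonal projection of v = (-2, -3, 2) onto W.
proj_W(v) = (-2, -3, 0)

Set up U = [u_1 | ... | u_1] ∈ R^(3×1). The projector onto W = col(U) is P = U (U^T U)^(-1) U^T.
Compute U^T U =
  [13],
and U^T v = (-13).
Solve U^T U · c = U^T v for the coefficients: c = (-1). The projection is proj_W(v) = U c.
Check: (v - proj_W(v)) · u_1 = 0  (should be 0).
Result: proj_W(v) = (-2, -3, 0).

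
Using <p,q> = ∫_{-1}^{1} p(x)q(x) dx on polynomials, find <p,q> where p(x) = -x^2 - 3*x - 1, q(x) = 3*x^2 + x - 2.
<p,q> = 2/15

Expand the product: p(x)·q(x) = -3*x^4 - 10*x^3 - 4*x^2 + 5*x + 2.
∫_{-1}^{1} of each monomial x^k gives [2/(k+1) if k even, 0 if k odd]. Integrating term-by-term (or equivalently evaluating the antiderivative F(x) = -3*x^5/5 - 5*x^4/2 - 4*x^3/3 + 5*x^2/2 + 2*x at the endpoints):
  F(1) − F(−1) = 1/15 − (-1/15) = 2/15.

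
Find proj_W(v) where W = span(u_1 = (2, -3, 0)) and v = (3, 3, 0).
proj_W(v) = (-6/13, 9/13, 0)

Set up U = [u_1 | ... | u_1] ∈ R^(3×1). The projector onto W = col(U) is P = U (U^T U)^(-1) U^T.
Compute U^T U =
  [13],
and U^T v = (-3).
Solve U^T U · c = U^T v for the coefficients: c = (-3/13). The projection is proj_W(v) = U c.
Check: (v - proj_W(v)) · u_1 = 0  (should be 0).
Result: proj_W(v) = (-6/13, 9/13, 0).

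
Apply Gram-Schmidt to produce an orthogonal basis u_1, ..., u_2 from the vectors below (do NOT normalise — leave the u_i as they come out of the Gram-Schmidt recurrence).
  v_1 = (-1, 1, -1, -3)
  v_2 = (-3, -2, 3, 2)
Orthogonal basis:
  u_1 = (-1, 1, -1, -3)
  u_2 = (-11/3, -4/3, 7/3, 0)

Apply the Gram-Schmidt recurrence
  u_1 = v_1
  u_i = v_i − Σ_{j<i} ((v_i · u_j) / (u_j · u_j)) · u_j.

Step by step this gives:
  u_1 = (-1, 1, -1, -3)
  u_2 = (-11/3, -4/3, 7/3, 0)

Orthogonality check:
  u_2 · u_1 = 0 (should be 0)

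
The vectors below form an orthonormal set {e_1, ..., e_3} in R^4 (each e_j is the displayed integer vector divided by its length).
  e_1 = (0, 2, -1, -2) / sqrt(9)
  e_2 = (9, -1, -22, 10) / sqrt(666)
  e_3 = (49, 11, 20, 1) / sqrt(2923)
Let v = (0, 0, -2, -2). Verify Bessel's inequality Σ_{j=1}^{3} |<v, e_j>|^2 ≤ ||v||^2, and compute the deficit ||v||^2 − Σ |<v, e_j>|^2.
Σ |<v, e_j>|^2 = 432/79; ||v||^2 = 8; deficit = 200/79

Write each e_j = u_j / sqrt(<u_j, u_j>) where u_j is the displayed integer vector. Then <v, e_j> = <v, u_j> / sqrt(<u_j, u_j>), so |<v, e_j>|^2 = <v, u_j>^2 / <u_j, u_j>.
Coefficients: <v, e_1> = 6/sqrt(9), <v, e_2> = 24/sqrt(666), <v, e_3> = -42/sqrt(2923).
Square and sum: Σ |<v, e_j>|^2 = 432/79.
Compute ||v||^2 = v·v = 8.
Deficit = 8 − 432/79 = 200/79 ≥ 0, confirming Bessel's inequality. (The deficit equals ||v − Σ <v,e_j> e_j||^2, the squared distance from v to span{e_j}.)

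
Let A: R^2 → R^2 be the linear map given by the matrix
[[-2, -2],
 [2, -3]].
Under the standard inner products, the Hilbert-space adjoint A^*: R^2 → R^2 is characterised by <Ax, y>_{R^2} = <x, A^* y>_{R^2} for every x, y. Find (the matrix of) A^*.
A^* = A^T =
[[-2, 2],
 [-2, -3]]

For real matrices with standard dot products, the defining identity <Ax, y> = <x, A^* y> gives (Ax)^T y = x^T (A^*) y, i.e. x^T A^T y = x^T (A^*) y. Since this holds for all x, y, we must have A^* = A^T. Therefore
A^* =
[[-2, 2],
 [-2, -3]].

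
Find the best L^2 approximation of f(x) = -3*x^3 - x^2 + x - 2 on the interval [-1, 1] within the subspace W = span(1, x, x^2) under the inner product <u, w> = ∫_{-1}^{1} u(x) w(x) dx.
g(x) = -x^2 - 4*x/5 - 2

The best approximation g ∈ W is the orthogonal projection of f onto W. Writing g = a_0 + a_1 x + a_2 x^2, the coefficients solve the normal equations G · a = b where
  G_{ij} = <φ_i, φ_j> and b_i = <f, φ_i>, with φ_0 = 1, φ_1 = x, φ_2 = x^2.
G =
  [2, 0, 2/3]
  [0, 2/3, 0]
  [2/3, 0, 2/5],
b = (-14/3, -8/15, -26/15).
Solving gives a_0 = -2, a_1 = -4/5, a_2 = -1, so
  g(x) = -x^2 - 4*x/5 - 2.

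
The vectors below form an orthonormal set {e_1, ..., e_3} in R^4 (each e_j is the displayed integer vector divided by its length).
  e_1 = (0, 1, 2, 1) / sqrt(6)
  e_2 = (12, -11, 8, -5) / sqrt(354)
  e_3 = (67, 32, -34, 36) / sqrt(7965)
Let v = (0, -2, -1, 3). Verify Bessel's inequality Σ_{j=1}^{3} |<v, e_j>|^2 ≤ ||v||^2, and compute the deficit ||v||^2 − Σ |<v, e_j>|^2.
Σ |<v, e_j>|^2 = 14/15; ||v||^2 = 14; deficit = 196/15

Write each e_j = u_j / sqrt(<u_j, u_j>) where u_j is the displayed integer vector. Then <v, e_j> = <v, u_j> / sqrt(<u_j, u_j>), so |<v, e_j>|^2 = <v, u_j>^2 / <u_j, u_j>.
Coefficients: <v, e_1> = -1/sqrt(6), <v, e_2> = -1/sqrt(354), <v, e_3> = 78/sqrt(7965).
Square and sum: Σ |<v, e_j>|^2 = 14/15.
Compute ||v||^2 = v·v = 14.
Deficit = 14 − 14/15 = 196/15 ≥ 0, confirming Bessel's inequality. (The deficit equals ||v − Σ <v,e_j> e_j||^2, the squared distance from v to span{e_j}.)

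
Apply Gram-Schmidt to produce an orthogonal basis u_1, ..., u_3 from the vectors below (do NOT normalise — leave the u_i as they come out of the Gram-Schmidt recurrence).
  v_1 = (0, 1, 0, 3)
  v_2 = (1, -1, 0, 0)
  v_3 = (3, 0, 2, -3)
Orthogonal basis:
  u_1 = (0, 1, 0, 3)
  u_2 = (1, -9/10, 0, 3/10)
  u_3 = (36/19, 36/19, 2, -12/19)

Apply the Gram-Schmidt recurrence
  u_1 = v_1
  u_i = v_i − Σ_{j<i} ((v_i · u_j) / (u_j · u_j)) · u_j.

Step by step this gives:
  u_1 = (0, 1, 0, 3)
  u_2 = (1, -9/10, 0, 3/10)
  u_3 = (36/19, 36/19, 2, -12/19)

Orthogonality check:
  u_2 · u_1 = 0 (should be 0)
  u_3 · u_1 = 0 (should be 0)
  u_3 · u_2 = 0 (should be 0)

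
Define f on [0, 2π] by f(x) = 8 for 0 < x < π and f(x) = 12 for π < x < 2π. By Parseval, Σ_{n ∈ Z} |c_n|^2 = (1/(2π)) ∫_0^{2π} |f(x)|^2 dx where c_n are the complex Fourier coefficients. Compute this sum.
Σ |c_n|^2 = 104

Parseval equates the L^2 energy of f (normalised by 1/(2π)) with the ℓ^2 sum of its Fourier coefficients: (1/(2π)) ∫_0^{2π} |f|^2 = Σ |c_n|^2.
Compute the left side: (1/(2π)) [∫_0^π 8^2 dx + ∫_π^{2π} 12^2 dx] = (1/(2π)) · (64π + 144π) = (64 + 144)/2 = 104.
So Σ_{n ∈ Z} |c_n|^2 = 104.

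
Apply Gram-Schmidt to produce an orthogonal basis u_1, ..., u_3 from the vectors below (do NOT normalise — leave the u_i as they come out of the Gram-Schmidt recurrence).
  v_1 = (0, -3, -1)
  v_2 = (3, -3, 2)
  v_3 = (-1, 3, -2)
Orthogonal basis:
  u_1 = (0, -3, -1)
  u_2 = (3, -9/10, 27/10)
  u_3 = (18/19, 6/19, -18/19)

Apply the Gram-Schmidt recurrence
  u_1 = v_1
  u_i = v_i − Σ_{j<i} ((v_i · u_j) / (u_j · u_j)) · u_j.

Step by step this gives:
  u_1 = (0, -3, -1)
  u_2 = (3, -9/10, 27/10)
  u_3 = (18/19, 6/19, -18/19)

Orthogonality check:
  u_2 · u_1 = 0 (should be 0)
  u_3 · u_1 = 0 (should be 0)
  u_3 · u_2 = 0 (should be 0)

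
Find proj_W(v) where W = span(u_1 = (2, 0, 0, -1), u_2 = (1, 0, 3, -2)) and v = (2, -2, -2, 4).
proj_W(v) = (2/3, 0, -10/3, 4/3)

Set up U = [u_1 | ... | u_2] ∈ R^(4×2). The projector onto W = col(U) is P = U (U^T U)^(-1) U^T.
Compute U^T U =
  [5, 4]
  [4, 14],
and U^T v = (0, -12).
Solve U^T U · c = U^T v for the coefficients: c = (8/9, -10/9). The projection is proj_W(v) = U c.
Check: (v - proj_W(v)) · u_1 = 0  (should be 0).
Check: (v - proj_W(v)) · u_2 = 0  (should be 0).
Result: proj_W(v) = (2/3, 0, -10/3, 4/3).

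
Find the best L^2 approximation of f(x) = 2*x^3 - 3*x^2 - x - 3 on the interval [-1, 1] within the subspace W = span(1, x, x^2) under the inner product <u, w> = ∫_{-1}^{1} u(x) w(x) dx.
g(x) = -3*x^2 + x/5 - 3

The best approximation g ∈ W is the orthogonal projection of f onto W. Writing g = a_0 + a_1 x + a_2 x^2, the coefficients solve the normal equations G · a = b where
  G_{ij} = <φ_i, φ_j> and b_i = <f, φ_i>, with φ_0 = 1, φ_1 = x, φ_2 = x^2.
G =
  [2, 0, 2/3]
  [0, 2/3, 0]
  [2/3, 0, 2/5],
b = (-8, 2/15, -16/5).
Solving gives a_0 = -3, a_1 = 1/5, a_2 = -3, so
  g(x) = -3*x^2 + x/5 - 3.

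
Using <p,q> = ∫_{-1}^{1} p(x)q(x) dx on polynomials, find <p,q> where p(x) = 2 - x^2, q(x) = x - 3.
<p,q> = -10

Expand the product: p(x)·q(x) = -x^3 + 3*x^2 + 2*x - 6.
∫_{-1}^{1} of each monomial x^k gives [2/(k+1) if k even, 0 if k odd]. Integrating term-by-term (or equivalently evaluating the antiderivative F(x) = -x^4/4 + x^3 + x^2 - 6*x at the endpoints):
  F(1) − F(−1) = -17/4 − (23/4) = -10.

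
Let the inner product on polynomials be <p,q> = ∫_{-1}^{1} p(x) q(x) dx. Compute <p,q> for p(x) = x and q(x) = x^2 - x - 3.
<p,q> = -2/3

Expand the product: p(x)·q(x) = x^3 - x^2 - 3*x.
∫_{-1}^{1} of each monomial x^k gives [2/(k+1) if k even, 0 if k odd]. Integrating term-by-term (or equivalently evaluating the antiderivative F(x) = x^4/4 - x^3/3 - 3*x^2/2 at the endpoints):
  F(1) − F(−1) = -19/12 − (-11/12) = -2/3.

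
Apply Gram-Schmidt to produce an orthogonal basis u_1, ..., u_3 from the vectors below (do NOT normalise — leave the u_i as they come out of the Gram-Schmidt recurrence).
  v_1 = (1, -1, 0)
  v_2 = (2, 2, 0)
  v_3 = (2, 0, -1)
Orthogonal basis:
  u_1 = (1, -1, 0)
  u_2 = (2, 2, 0)
  u_3 = (0, 0, -1)

Apply the Gram-Schmidt recurrence
  u_1 = v_1
  u_i = v_i − Σ_{j<i} ((v_i · u_j) / (u_j · u_j)) · u_j.

Step by step this gives:
  u_1 = (1, -1, 0)
  u_2 = (2, 2, 0)
  u_3 = (0, 0, -1)

Orthogonality check:
  u_2 · u_1 = 0 (should be 0)
  u_3 · u_1 = 0 (should be 0)
  u_3 · u_2 = 0 (should be 0)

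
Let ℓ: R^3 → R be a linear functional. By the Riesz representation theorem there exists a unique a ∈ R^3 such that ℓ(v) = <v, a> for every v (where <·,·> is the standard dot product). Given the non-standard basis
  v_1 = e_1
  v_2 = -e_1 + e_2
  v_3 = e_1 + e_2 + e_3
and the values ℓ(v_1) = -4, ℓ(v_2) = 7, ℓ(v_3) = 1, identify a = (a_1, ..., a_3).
a = (-4, 3, 2)

Write a = (a_1, ..., a_3) in the standard basis. For each basis vector v_i, ℓ(v_i) = <v_i, a> is a linear equation in the a_j's. Collect the n equations into a matrix system V a = ℓ, where row i of V is v_i (expressed in the standard basis). Since V is invertible (lower-triangular with 1s on the diagonal, up to permutation), solve by back-substitution:
  V =
[[1, 0, 0],
 [-1, 1, 0],
 [1, 1, 1]]
  V a = (-4, 7, 1)
Solving gives a = (-4, 3, 2).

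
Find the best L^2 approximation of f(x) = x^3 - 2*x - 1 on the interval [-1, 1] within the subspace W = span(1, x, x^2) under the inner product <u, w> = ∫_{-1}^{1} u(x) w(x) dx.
g(x) = -7*x/5 - 1

The best approximation g ∈ W is the orthogonal projection of f onto W. Writing g = a_0 + a_1 x + a_2 x^2, the coefficients solve the normal equations G · a = b where
  G_{ij} = <φ_i, φ_j> and b_i = <f, φ_i>, with φ_0 = 1, φ_1 = x, φ_2 = x^2.
G =
  [2, 0, 2/3]
  [0, 2/3, 0]
  [2/3, 0, 2/5],
b = (-2, -14/15, -2/3).
Solving gives a_0 = -1, a_1 = -7/5, a_2 = 0, so
  g(x) = -7*x/5 - 1.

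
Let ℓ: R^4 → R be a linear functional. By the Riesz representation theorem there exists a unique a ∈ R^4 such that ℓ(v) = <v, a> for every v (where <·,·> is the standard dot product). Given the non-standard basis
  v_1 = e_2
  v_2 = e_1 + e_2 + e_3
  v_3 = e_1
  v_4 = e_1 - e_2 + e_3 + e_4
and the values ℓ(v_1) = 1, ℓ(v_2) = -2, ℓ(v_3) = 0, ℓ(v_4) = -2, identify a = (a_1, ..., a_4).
a = (0, 1, -3, 2)

Write a = (a_1, ..., a_4) in the standard basis. For each basis vector v_i, ℓ(v_i) = <v_i, a> is a linear equation in the a_j's. Collect the n equations into a matrix system V a = ℓ, where row i of V is v_i (expressed in the standard basis). Since V is invertible (lower-triangular with 1s on the diagonal, up to permutation), solve by back-substitution:
  V =
[[0, 1, 0, 0],
 [1, 1, 1, 0],
 [1, 0, 0, 0],
 [1, -1, 1, 1]]
  V a = (1, -2, 0, -2)
Solving gives a = (0, 1, -3, 2).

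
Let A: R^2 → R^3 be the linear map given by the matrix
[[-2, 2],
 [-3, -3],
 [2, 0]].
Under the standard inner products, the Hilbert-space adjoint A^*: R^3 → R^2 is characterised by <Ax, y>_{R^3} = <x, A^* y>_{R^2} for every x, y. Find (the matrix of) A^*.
A^* = A^T =
[[-2, -3, 2],
 [2, -3, 0]]

For real matrices with standard dot products, the defining identity <Ax, y> = <x, A^* y> gives (Ax)^T y = x^T (A^*) y, i.e. x^T A^T y = x^T (A^*) y. Since this holds for all x, y, we must have A^* = A^T. Therefore
A^* =
[[-2, -3, 2],
 [2, -3, 0]].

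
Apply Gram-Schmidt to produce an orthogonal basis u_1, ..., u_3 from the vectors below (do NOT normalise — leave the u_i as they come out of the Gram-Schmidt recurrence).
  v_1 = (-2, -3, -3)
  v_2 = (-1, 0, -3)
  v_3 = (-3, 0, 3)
Orthogonal basis:
  u_1 = (-2, -3, -3)
  u_2 = (0, 3/2, -3/2)
  u_3 = (-36/11, 12/11, 12/11)

Apply the Gram-Schmidt recurrence
  u_1 = v_1
  u_i = v_i − Σ_{j<i} ((v_i · u_j) / (u_j · u_j)) · u_j.

Step by step this gives:
  u_1 = (-2, -3, -3)
  u_2 = (0, 3/2, -3/2)
  u_3 = (-36/11, 12/11, 12/11)

Orthogonality check:
  u_2 · u_1 = 0 (should be 0)
  u_3 · u_1 = 0 (should be 0)
  u_3 · u_2 = 0 (should be 0)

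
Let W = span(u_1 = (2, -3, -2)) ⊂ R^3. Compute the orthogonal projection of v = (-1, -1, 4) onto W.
proj_W(v) = (-14/17, 21/17, 14/17)

Set up U = [u_1 | ... | u_1] ∈ R^(3×1). The projector onto W = col(U) is P = U (U^T U)^(-1) U^T.
Compute U^T U =
  [17],
and U^T v = (-7).
Solve U^T U · c = U^T v for the coefficients: c = (-7/17). The projection is proj_W(v) = U c.
Check: (v - proj_W(v)) · u_1 = 0  (should be 0).
Result: proj_W(v) = (-14/17, 21/17, 14/17).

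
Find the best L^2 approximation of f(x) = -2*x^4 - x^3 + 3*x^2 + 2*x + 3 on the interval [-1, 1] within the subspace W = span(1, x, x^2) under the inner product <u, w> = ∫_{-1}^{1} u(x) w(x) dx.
g(x) = 9*x^2/7 + 7*x/5 + 111/35

The best approximation g ∈ W is the orthogonal projection of f onto W. Writing g = a_0 + a_1 x + a_2 x^2, the coefficients solve the normal equations G · a = b where
  G_{ij} = <φ_i, φ_j> and b_i = <f, φ_i>, with φ_0 = 1, φ_1 = x, φ_2 = x^2.
G =
  [2, 0, 2/3]
  [0, 2/3, 0]
  [2/3, 0, 2/5],
b = (36/5, 14/15, 92/35).
Solving gives a_0 = 111/35, a_1 = 7/5, a_2 = 9/7, so
  g(x) = 9*x^2/7 + 7*x/5 + 111/35.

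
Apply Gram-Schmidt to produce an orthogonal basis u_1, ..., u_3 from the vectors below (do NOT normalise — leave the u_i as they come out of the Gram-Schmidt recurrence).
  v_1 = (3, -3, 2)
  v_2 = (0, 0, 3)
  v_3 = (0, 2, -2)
Orthogonal basis:
  u_1 = (3, -3, 2)
  u_2 = (-9/11, 9/11, 27/11)
  u_3 = (1, 1, 0)

Apply the Gram-Schmidt recurrence
  u_1 = v_1
  u_i = v_i − Σ_{j<i} ((v_i · u_j) / (u_j · u_j)) · u_j.

Step by step this gives:
  u_1 = (3, -3, 2)
  u_2 = (-9/11, 9/11, 27/11)
  u_3 = (1, 1, 0)

Orthogonality check:
  u_2 · u_1 = 0 (should be 0)
  u_3 · u_1 = 0 (should be 0)
  u_3 · u_2 = 0 (should be 0)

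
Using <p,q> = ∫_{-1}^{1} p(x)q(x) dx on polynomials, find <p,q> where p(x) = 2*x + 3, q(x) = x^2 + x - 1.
<p,q> = -8/3

Expand the product: p(x)·q(x) = 2*x^3 + 5*x^2 + x - 3.
∫_{-1}^{1} of each monomial x^k gives [2/(k+1) if k even, 0 if k odd]. Integrating term-by-term (or equivalently evaluating the antiderivative F(x) = x^4/2 + 5*x^3/3 + x^2/2 - 3*x at the endpoints):
  F(1) − F(−1) = -1/3 − (7/3) = -8/3.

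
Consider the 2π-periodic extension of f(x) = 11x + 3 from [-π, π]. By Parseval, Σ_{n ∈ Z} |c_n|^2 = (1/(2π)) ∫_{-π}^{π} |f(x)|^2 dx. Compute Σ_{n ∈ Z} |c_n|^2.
Σ |c_n|^2 = 121π^2/3 + 9

Expand and integrate term by term over [-π, π]:
  ∫ (11x)^2 dx = 121·(2π^3/3); ∫ 2·11·(3)·x dx = 0 (odd integrand); ∫ 3^2 dx = 9·2π.
So (1/(2π)) ∫_{-π}^{π} (11x + 3)^2 dx = 121π^2/3 + 9 = 121π^2/3 + 9.
Parseval ⇒ Σ |c_n|^2 = 121π^2/3 + 9.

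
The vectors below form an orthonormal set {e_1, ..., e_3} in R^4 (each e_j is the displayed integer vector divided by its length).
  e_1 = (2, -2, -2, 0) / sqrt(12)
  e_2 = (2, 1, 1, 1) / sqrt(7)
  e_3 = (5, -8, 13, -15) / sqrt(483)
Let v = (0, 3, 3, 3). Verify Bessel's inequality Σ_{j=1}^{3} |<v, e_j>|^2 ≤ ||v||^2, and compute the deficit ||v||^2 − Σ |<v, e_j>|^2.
Σ |<v, e_j>|^2 = 585/23; ||v||^2 = 27; deficit = 36/23

Write each e_j = u_j / sqrt(<u_j, u_j>) where u_j is the displayed integer vector. Then <v, e_j> = <v, u_j> / sqrt(<u_j, u_j>), so |<v, e_j>|^2 = <v, u_j>^2 / <u_j, u_j>.
Coefficients: <v, e_1> = -12/sqrt(12), <v, e_2> = 9/sqrt(7), <v, e_3> = -30/sqrt(483).
Square and sum: Σ |<v, e_j>|^2 = 585/23.
Compute ||v||^2 = v·v = 27.
Deficit = 27 − 585/23 = 36/23 ≥ 0, confirming Bessel's inequality. (The deficit equals ||v − Σ <v,e_j> e_j||^2, the squared distance from v to span{e_j}.)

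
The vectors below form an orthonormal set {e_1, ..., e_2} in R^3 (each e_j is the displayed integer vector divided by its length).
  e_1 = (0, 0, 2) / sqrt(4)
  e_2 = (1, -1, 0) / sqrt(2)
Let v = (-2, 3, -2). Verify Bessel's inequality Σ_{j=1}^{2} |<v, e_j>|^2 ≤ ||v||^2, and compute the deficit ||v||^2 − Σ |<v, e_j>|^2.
Σ |<v, e_j>|^2 = 33/2; ||v||^2 = 17; deficit = 1/2

Write each e_j = u_j / sqrt(<u_j, u_j>) where u_j is the displayed integer vector. Then <v, e_j> = <v, u_j> / sqrt(<u_j, u_j>), so |<v, e_j>|^2 = <v, u_j>^2 / <u_j, u_j>.
Coefficients: <v, e_1> = -4/sqrt(4), <v, e_2> = -5/sqrt(2).
Square and sum: Σ |<v, e_j>|^2 = 33/2.
Compute ||v||^2 = v·v = 17.
Deficit = 17 − 33/2 = 1/2 ≥ 0, confirming Bessel's inequality. (The deficit equals ||v − Σ <v,e_j> e_j||^2, the squared distance from v to span{e_j}.)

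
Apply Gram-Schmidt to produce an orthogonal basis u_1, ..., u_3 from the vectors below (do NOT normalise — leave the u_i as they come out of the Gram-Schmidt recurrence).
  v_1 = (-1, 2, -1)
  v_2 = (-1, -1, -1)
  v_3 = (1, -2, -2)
Orthogonal basis:
  u_1 = (-1, 2, -1)
  u_2 = (-1, -1, -1)
  u_3 = (3/2, 0, -3/2)

Apply the Gram-Schmidt recurrence
  u_1 = v_1
  u_i = v_i − Σ_{j<i} ((v_i · u_j) / (u_j · u_j)) · u_j.

Step by step this gives:
  u_1 = (-1, 2, -1)
  u_2 = (-1, -1, -1)
  u_3 = (3/2, 0, -3/2)

Orthogonality check:
  u_2 · u_1 = 0 (should be 0)
  u_3 · u_1 = 0 (should be 0)
  u_3 · u_2 = 0 (should be 0)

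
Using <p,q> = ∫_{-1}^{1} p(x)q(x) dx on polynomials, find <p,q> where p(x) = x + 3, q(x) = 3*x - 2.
<p,q> = -10

Expand the product: p(x)·q(x) = 3*x^2 + 7*x - 6.
∫_{-1}^{1} of each monomial x^k gives [2/(k+1) if k even, 0 if k odd]. Integrating term-by-term (or equivalently evaluating the antiderivative F(x) = x^3 + 7*x^2/2 - 6*x at the endpoints):
  F(1) − F(−1) = -3/2 − (17/2) = -10.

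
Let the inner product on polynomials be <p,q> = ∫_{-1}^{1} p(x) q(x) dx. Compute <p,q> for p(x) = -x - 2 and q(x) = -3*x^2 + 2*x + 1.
<p,q> = -4/3

Expand the product: p(x)·q(x) = 3*x^3 + 4*x^2 - 5*x - 2.
∫_{-1}^{1} of each monomial x^k gives [2/(k+1) if k even, 0 if k odd]. Integrating term-by-term (or equivalently evaluating the antiderivative F(x) = 3*x^4/4 + 4*x^3/3 - 5*x^2/2 - 2*x at the endpoints):
  F(1) − F(−1) = -29/12 − (-13/12) = -4/3.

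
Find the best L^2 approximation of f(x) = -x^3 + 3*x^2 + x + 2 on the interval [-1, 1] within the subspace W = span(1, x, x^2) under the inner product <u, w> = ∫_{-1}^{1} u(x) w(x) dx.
g(x) = 3*x^2 + 2*x/5 + 2

The best approximation g ∈ W is the orthogonal projection of f onto W. Writing g = a_0 + a_1 x + a_2 x^2, the coefficients solve the normal equations G · a = b where
  G_{ij} = <φ_i, φ_j> and b_i = <f, φ_i>, with φ_0 = 1, φ_1 = x, φ_2 = x^2.
G =
  [2, 0, 2/3]
  [0, 2/3, 0]
  [2/3, 0, 2/5],
b = (6, 4/15, 38/15).
Solving gives a_0 = 2, a_1 = 2/5, a_2 = 3, so
  g(x) = 3*x^2 + 2*x/5 + 2.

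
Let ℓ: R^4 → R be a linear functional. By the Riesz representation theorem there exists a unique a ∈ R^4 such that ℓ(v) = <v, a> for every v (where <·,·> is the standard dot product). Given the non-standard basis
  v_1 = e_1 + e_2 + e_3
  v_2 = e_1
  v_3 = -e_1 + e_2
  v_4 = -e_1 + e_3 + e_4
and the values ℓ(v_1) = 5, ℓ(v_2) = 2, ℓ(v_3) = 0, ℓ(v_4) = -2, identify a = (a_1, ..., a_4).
a = (2, 2, 1, -1)

Write a = (a_1, ..., a_4) in the standard basis. For each basis vector v_i, ℓ(v_i) = <v_i, a> is a linear equation in the a_j's. Collect the n equations into a matrix system V a = ℓ, where row i of V is v_i (expressed in the standard basis). Since V is invertible (lower-triangular with 1s on the diagonal, up to permutation), solve by back-substitution:
  V =
[[1, 1, 1, 0],
 [1, 0, 0, 0],
 [-1, 1, 0, 0],
 [-1, 0, 1, 1]]
  V a = (5, 2, 0, -2)
Solving gives a = (2, 2, 1, -1).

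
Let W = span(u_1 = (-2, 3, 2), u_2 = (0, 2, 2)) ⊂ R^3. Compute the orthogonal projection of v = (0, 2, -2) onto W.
proj_W(v) = (-8/9, 2/9, -2/9)

Set up U = [u_1 | ... | u_2] ∈ R^(3×2). The projector onto W = col(U) is P = U (U^T U)^(-1) U^T.
Compute U^T U =
  [17, 10]
  [10, 8],
and U^T v = (2, 0).
Solve U^T U · c = U^T v for the coefficients: c = (4/9, -5/9). The projection is proj_W(v) = U c.
Check: (v - proj_W(v)) · u_1 = 0  (should be 0).
Check: (v - proj_W(v)) · u_2 = 0  (should be 0).
Result: proj_W(v) = (-8/9, 2/9, -2/9).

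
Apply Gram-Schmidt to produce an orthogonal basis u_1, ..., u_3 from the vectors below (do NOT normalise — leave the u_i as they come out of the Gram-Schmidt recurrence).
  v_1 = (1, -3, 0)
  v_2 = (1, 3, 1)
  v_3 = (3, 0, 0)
Orthogonal basis:
  u_1 = (1, -3, 0)
  u_2 = (9/5, 3/5, 1)
  u_3 = (27/46, 9/46, -27/23)

Apply the Gram-Schmidt recurrence
  u_1 = v_1
  u_i = v_i − Σ_{j<i} ((v_i · u_j) / (u_j · u_j)) · u_j.

Step by step this gives:
  u_1 = (1, -3, 0)
  u_2 = (9/5, 3/5, 1)
  u_3 = (27/46, 9/46, -27/23)

Orthogonality check:
  u_2 · u_1 = 0 (should be 0)
  u_3 · u_1 = 0 (should be 0)
  u_3 · u_2 = 0 (should be 0)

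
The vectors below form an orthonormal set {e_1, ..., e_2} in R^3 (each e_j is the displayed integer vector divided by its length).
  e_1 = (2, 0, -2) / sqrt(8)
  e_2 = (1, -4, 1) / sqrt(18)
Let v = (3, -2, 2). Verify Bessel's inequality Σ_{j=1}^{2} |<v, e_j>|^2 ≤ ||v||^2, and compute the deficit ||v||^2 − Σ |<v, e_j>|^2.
Σ |<v, e_j>|^2 = 89/9; ||v||^2 = 17; deficit = 64/9

Write each e_j = u_j / sqrt(<u_j, u_j>) where u_j is the displayed integer vector. Then <v, e_j> = <v, u_j> / sqrt(<u_j, u_j>), so |<v, e_j>|^2 = <v, u_j>^2 / <u_j, u_j>.
Coefficients: <v, e_1> = 2/sqrt(8), <v, e_2> = 13/sqrt(18).
Square and sum: Σ |<v, e_j>|^2 = 89/9.
Compute ||v||^2 = v·v = 17.
Deficit = 17 − 89/9 = 64/9 ≥ 0, confirming Bessel's inequality. (The deficit equals ||v − Σ <v,e_j> e_j||^2, the squared distance from v to span{e_j}.)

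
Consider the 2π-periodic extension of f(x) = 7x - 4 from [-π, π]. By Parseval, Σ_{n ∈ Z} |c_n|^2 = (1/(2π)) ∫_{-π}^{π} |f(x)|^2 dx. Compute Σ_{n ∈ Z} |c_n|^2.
Σ |c_n|^2 = 49π^2/3 + 16

Expand and integrate term by term over [-π, π]:
  ∫ (7x)^2 dx = 49·(2π^3/3); ∫ 2·7·(-4)·x dx = 0 (odd integrand); ∫ (-4)^2 dx = 16·2π.
So (1/(2π)) ∫_{-π}^{π} (7x - 4)^2 dx = 49π^2/3 + 16 = 49π^2/3 + 16.
Parseval ⇒ Σ |c_n|^2 = 49π^2/3 + 16.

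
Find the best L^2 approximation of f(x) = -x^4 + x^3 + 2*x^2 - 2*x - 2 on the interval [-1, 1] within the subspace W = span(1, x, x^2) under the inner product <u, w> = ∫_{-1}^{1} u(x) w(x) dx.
g(x) = 8*x^2/7 - 7*x/5 - 67/35

The best approximation g ∈ W is the orthogonal projection of f onto W. Writing g = a_0 + a_1 x + a_2 x^2, the coefficients solve the normal equations G · a = b where
  G_{ij} = <φ_i, φ_j> and b_i = <f, φ_i>, with φ_0 = 1, φ_1 = x, φ_2 = x^2.
G =
  [2, 0, 2/3]
  [0, 2/3, 0]
  [2/3, 0, 2/5],
b = (-46/15, -14/15, -86/105).
Solving gives a_0 = -67/35, a_1 = -7/5, a_2 = 8/7, so
  g(x) = 8*x^2/7 - 7*x/5 - 67/35.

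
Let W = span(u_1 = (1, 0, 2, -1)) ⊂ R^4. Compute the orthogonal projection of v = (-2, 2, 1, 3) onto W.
proj_W(v) = (-1/2, 0, -1, 1/2)

Set up U = [u_1 | ... | u_1] ∈ R^(4×1). The projector onto W = col(U) is P = U (U^T U)^(-1) U^T.
Compute U^T U =
  [6],
and U^T v = (-3).
Solve U^T U · c = U^T v for the coefficients: c = (-1/2). The projection is proj_W(v) = U c.
Check: (v - proj_W(v)) · u_1 = 0  (should be 0).
Result: proj_W(v) = (-1/2, 0, -1, 1/2).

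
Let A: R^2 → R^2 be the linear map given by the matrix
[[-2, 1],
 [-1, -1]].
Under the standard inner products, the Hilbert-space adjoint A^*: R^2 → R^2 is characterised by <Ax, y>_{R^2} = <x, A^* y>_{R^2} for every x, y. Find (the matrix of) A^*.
A^* = A^T =
[[-2, -1],
 [1, -1]]

For real matrices with standard dot products, the defining identity <Ax, y> = <x, A^* y> gives (Ax)^T y = x^T (A^*) y, i.e. x^T A^T y = x^T (A^*) y. Since this holds for all x, y, we must have A^* = A^T. Therefore
A^* =
[[-2, -1],
 [1, -1]].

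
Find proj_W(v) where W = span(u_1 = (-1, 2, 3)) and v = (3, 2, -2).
proj_W(v) = (5/14, -5/7, -15/14)

Set up U = [u_1 | ... | u_1] ∈ R^(3×1). The projector onto W = col(U) is P = U (U^T U)^(-1) U^T.
Compute U^T U =
  [14],
and U^T v = (-5).
Solve U^T U · c = U^T v for the coefficients: c = (-5/14). The projection is proj_W(v) = U c.
Check: (v - proj_W(v)) · u_1 = 0  (should be 0).
Result: proj_W(v) = (5/14, -5/7, -15/14).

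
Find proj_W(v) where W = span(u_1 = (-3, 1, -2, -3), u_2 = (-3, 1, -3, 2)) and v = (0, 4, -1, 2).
proj_W(v) = (-1, 1/3, -49/39, 76/39)

Set up U = [u_1 | ... | u_2] ∈ R^(4×2). The projector onto W = col(U) is P = U (U^T U)^(-1) U^T.
Compute U^T U =
  [23, 10]
  [10, 23],
and U^T v = (0, 11).
Solve U^T U · c = U^T v for the coefficients: c = (-10/39, 23/39). The projection is proj_W(v) = U c.
Check: (v - proj_W(v)) · u_1 = 0  (should be 0).
Check: (v - proj_W(v)) · u_2 = 0  (should be 0).
Result: proj_W(v) = (-1, 1/3, -49/39, 76/39).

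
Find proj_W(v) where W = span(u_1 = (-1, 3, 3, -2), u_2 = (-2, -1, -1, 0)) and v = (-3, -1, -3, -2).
proj_W(v) = (-215/61, -90/61, -90/61, -10/61)

Set up U = [u_1 | ... | u_2] ∈ R^(4×2). The projector onto W = col(U) is P = U (U^T U)^(-1) U^T.
Compute U^T U =
  [23, -4]
  [-4, 6],
and U^T v = (-5, 10).
Solve U^T U · c = U^T v for the coefficients: c = (5/61, 105/61). The projection is proj_W(v) = U c.
Check: (v - proj_W(v)) · u_1 = 0  (should be 0).
Check: (v - proj_W(v)) · u_2 = 0  (should be 0).
Result: proj_W(v) = (-215/61, -90/61, -90/61, -10/61).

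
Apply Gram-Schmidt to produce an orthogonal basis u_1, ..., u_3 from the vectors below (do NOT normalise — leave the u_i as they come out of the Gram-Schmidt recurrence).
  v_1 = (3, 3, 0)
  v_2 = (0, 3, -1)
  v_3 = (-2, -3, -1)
Orthogonal basis:
  u_1 = (3, 3, 0)
  u_2 = (-3/2, 3/2, -1)
  u_3 = (4/11, -4/11, -12/11)

Apply the Gram-Schmidt recurrence
  u_1 = v_1
  u_i = v_i − Σ_{j<i} ((v_i · u_j) / (u_j · u_j)) · u_j.

Step by step this gives:
  u_1 = (3, 3, 0)
  u_2 = (-3/2, 3/2, -1)
  u_3 = (4/11, -4/11, -12/11)

Orthogonality check:
  u_2 · u_1 = 0 (should be 0)
  u_3 · u_1 = 0 (should be 0)
  u_3 · u_2 = 0 (should be 0)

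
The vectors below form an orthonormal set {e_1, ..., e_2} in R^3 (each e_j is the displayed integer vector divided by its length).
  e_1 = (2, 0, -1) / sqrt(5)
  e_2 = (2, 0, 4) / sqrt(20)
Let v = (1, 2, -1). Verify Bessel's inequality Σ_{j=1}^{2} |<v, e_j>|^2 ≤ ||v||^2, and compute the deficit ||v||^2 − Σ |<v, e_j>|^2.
Σ |<v, e_j>|^2 = 2; ||v||^2 = 6; deficit = 4

Write each e_j = u_j / sqrt(<u_j, u_j>) where u_j is the displayed integer vector. Then <v, e_j> = <v, u_j> / sqrt(<u_j, u_j>), so |<v, e_j>|^2 = <v, u_j>^2 / <u_j, u_j>.
Coefficients: <v, e_1> = 3/sqrt(5), <v, e_2> = -2/sqrt(20).
Square and sum: Σ |<v, e_j>|^2 = 2.
Compute ||v||^2 = v·v = 6.
Deficit = 6 − 2 = 4 ≥ 0, confirming Bessel's inequality. (The deficit equals ||v − Σ <v,e_j> e_j||^2, the squared distance from v to span{e_j}.)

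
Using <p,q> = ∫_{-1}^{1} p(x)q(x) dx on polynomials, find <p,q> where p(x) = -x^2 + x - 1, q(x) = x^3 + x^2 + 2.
<p,q> = -6

Expand the product: p(x)·q(x) = -x^5 - 3*x^2 + 2*x - 2.
∫_{-1}^{1} of each monomial x^k gives [2/(k+1) if k even, 0 if k odd]. Integrating term-by-term (or equivalently evaluating the antiderivative F(x) = -x^6/6 - x^3 + x^2 - 2*x at the endpoints):
  F(1) − F(−1) = -13/6 − (23/6) = -6.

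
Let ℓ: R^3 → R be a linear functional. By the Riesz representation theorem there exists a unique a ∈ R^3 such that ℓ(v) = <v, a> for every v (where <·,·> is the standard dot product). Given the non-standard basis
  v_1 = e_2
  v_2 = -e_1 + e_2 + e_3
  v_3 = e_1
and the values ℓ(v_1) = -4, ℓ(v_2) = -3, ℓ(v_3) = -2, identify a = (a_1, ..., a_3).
a = (-2, -4, -1)

Write a = (a_1, ..., a_3) in the standard basis. For each basis vector v_i, ℓ(v_i) = <v_i, a> is a linear equation in the a_j's. Collect the n equations into a matrix system V a = ℓ, where row i of V is v_i (expressed in the standard basis). Since V is invertible (lower-triangular with 1s on the diagonal, up to permutation), solve by back-substitution:
  V =
[[0, 1, 0],
 [-1, 1, 1],
 [1, 0, 0]]
  V a = (-4, -3, -2)
Solving gives a = (-2, -4, -1).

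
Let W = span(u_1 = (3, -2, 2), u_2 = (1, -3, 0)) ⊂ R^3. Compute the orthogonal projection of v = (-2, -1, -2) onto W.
proj_W(v) = (-2, -1, -2)

Set up U = [u_1 | ... | u_2] ∈ R^(3×2). The projector onto W = col(U) is P = U (U^T U)^(-1) U^T.
Compute U^T U =
  [17, 9]
  [9, 10],
and U^T v = (-8, 1).
Solve U^T U · c = U^T v for the coefficients: c = (-1, 1). The projection is proj_W(v) = U c.
Check: (v - proj_W(v)) · u_1 = 0  (should be 0).
Check: (v - proj_W(v)) · u_2 = 0  (should be 0).
Result: proj_W(v) = (-2, -1, -2).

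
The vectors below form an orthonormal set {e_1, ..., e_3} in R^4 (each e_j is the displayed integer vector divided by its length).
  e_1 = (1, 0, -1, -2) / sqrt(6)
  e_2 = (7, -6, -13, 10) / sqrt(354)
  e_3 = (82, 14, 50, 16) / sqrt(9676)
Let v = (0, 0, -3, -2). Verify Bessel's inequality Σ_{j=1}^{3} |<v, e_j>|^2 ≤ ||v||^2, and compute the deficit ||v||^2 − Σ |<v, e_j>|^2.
Σ |<v, e_j>|^2 = 517/41; ||v||^2 = 13; deficit = 16/41

Write each e_j = u_j / sqrt(<u_j, u_j>) where u_j is the displayed integer vector. Then <v, e_j> = <v, u_j> / sqrt(<u_j, u_j>), so |<v, e_j>|^2 = <v, u_j>^2 / <u_j, u_j>.
Coefficients: <v, e_1> = 7/sqrt(6), <v, e_2> = 19/sqrt(354), <v, e_3> = -182/sqrt(9676).
Square and sum: Σ |<v, e_j>|^2 = 517/41.
Compute ||v||^2 = v·v = 13.
Deficit = 13 − 517/41 = 16/41 ≥ 0, confirming Bessel's inequality. (The deficit equals ||v − Σ <v,e_j> e_j||^2, the squared distance from v to span{e_j}.)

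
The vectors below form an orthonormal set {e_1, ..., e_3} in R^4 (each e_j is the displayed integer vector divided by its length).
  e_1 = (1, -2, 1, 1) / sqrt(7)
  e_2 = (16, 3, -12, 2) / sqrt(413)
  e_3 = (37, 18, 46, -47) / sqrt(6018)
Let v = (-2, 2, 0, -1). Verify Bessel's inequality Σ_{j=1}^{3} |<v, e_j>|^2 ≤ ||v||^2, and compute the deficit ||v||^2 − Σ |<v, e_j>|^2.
Σ |<v, e_j>|^2 = 303/34; ||v||^2 = 9; deficit = 3/34

Write each e_j = u_j / sqrt(<u_j, u_j>) where u_j is the displayed integer vector. Then <v, e_j> = <v, u_j> / sqrt(<u_j, u_j>), so |<v, e_j>|^2 = <v, u_j>^2 / <u_j, u_j>.
Coefficients: <v, e_1> = -7/sqrt(7), <v, e_2> = -28/sqrt(413), <v, e_3> = 9/sqrt(6018).
Square and sum: Σ |<v, e_j>|^2 = 303/34.
Compute ||v||^2 = v·v = 9.
Deficit = 9 − 303/34 = 3/34 ≥ 0, confirming Bessel's inequality. (The deficit equals ||v − Σ <v,e_j> e_j||^2, the squared distance from v to span{e_j}.)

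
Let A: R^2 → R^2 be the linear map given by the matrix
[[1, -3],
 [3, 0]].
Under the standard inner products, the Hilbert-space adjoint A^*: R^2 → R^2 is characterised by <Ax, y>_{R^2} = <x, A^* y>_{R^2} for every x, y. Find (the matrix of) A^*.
A^* = A^T =
[[1, 3],
 [-3, 0]]

For real matrices with standard dot products, the defining identity <Ax, y> = <x, A^* y> gives (Ax)^T y = x^T (A^*) y, i.e. x^T A^T y = x^T (A^*) y. Since this holds for all x, y, we must have A^* = A^T. Therefore
A^* =
[[1, 3],
 [-3, 0]].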